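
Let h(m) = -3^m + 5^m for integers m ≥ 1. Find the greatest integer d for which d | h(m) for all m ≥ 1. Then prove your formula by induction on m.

Computing the first values: h(1) = 2 and h(2) = 16; gcd(2, 16) = 2, so d ≤ 2.
We prove 2 | -3^m + 5^m for all m ≥ 1 by induction on m.
Base step (m = 1): h(1) = 2 = 2·(1), so 2 | h(1).
Inductive step: assume the claim holds for m = r, i.e. 2 | h(r). Then
5^{r+1} − 3^{r+1} = 5·5^r − 3·3^r = 5·(5^r − 3^r) + (2)·3^r. The first term is divisible by 2 by the inductive hypothesis, and the second term (2)·3^r is divisible by 2 since 2 | 2. Hence 2 | h(r+1).
By the principle of mathematical induction, the result holds for all m ≥ 1.
Therefore the largest such d is 2.

d = 2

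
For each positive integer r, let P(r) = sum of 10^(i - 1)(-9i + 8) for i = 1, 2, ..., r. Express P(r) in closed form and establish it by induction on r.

We claim P(r) = 10^r(-r + 1) - 1 for all r ≥ 1.
Base case (r = 1): P(1) = -1, and the closed form gives -1. They agree.
Inductive step: assume the claim holds for r = i, so P(i) = 10^i(-i + 1) - 1.
Then P(i+1) = P(i) + (10^i(-9i - 1)) = (10^i(-i + 1) - 1) + (10^i(-9i - 1)).
Simplifying, P(i+1) = -10·10^i·i - 1 = 10^(i+1)(-(i+1) + 1) - 1,
which is the closed form with r = i+1.
By induction, the statement is established for all r ≥ 1.

P(r) = 10^r(-r + 1) - 1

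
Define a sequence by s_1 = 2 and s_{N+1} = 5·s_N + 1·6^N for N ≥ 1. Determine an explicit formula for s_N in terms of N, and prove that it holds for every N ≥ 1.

Computing the first terms: s_1 = 2, s_2 = 16, s_3 = 116. This suggests s_N = -4·5^(N - 1) + 6^N.
Base case (N = 1): the formula gives 2 = 2 = s_1.
Suppose the result is true for N = k, so s_k = -4·5^(k - 1) + 6^k.
Then s_{k+1} = 5·s_k + 1·6^k = 5·(-4·5^(k - 1) + 6^k) + 1·6^k = -4·5^k + 6^(k + 1) = -4·5^((k+1) - 1) + 6^(k+1),
which is the claimed formula at N = k+1.
This completes the induction.

s_N = -4·5^(N - 1) + 6^N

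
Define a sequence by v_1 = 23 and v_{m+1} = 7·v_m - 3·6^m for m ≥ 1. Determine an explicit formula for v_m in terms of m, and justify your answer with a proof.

v_m = 3·6^m + 5·7^(m - 1)

Computing the first terms: v_1 = 23, v_2 = 143, v_3 = 893. This suggests v_m = 3·6^m + 5·7^(m - 1).
For the base case m = 1: the formula gives 23 = 23 = v_1.
For the inductive step, assume it holds for an arbitrary p ≥ 1, so v_p = 3·6^p + 5·7^(p - 1).
Then v_{p+1} = 7·v_p - 3·6^p = 7·(3·6^p + 5·7^(p - 1)) - 3·6^p = 3·6^(p + 1) + 5·7^p = 3·6^(p+1) + 5·7^((p+1) - 1),
which is the claimed formula at m = p+1.
By induction, the statement is established for all m ≥ 1.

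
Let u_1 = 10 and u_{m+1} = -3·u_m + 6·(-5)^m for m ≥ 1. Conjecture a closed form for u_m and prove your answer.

u_m = -5(-3)^(m - 1) - 3(-5)^m

Computing the first terms: u_1 = 10, u_2 = -60, u_3 = 330. This suggests u_m = -5(-3)^(m - 1) - 3(-5)^m.
Base step (m = 1): the formula gives 10 = 10 = u_1.
For the inductive step, assume it holds for an arbitrary i ≥ 1, so u_i = -5(-3)^(i - 1) - 3(-5)^i.
Then u_{i+1} = -3·u_i + 6·(-5)^i = -3·(-5(-3)^(i - 1) - 3(-5)^i) + 6·(-5)^i = -5(-3)^i - 3(-5)^(i + 1) = -5(-3)^((i+1) - 1) - 3(-5)^(i+1),
which is the claimed formula at m = i+1.
Hence, by induction on m, the claim holds for every m ≥ 1.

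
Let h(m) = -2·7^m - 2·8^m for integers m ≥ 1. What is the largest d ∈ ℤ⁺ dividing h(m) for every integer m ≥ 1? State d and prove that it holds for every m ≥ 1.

Computing the first values: h(1) = -30 and h(2) = -226; gcd(-30, -226) = 2, so d ≤ 2.
We prove 2 | -2·7^m - 2·8^m for all m ≥ 1 by induction on m.
Base case (m = 1): h(1) = -30 = 2·(-15), so 2 | h(1).
Inductive step: suppose the statement holds for some i ≥ 1, i.e. 2 | h(i). Then
h(i+1) − 8·h(i) = (-2·7^(i+1) - 2·8^(i+1)) − 8·(-2·7^i - 2·8^i) = (-2)·7^i·(7 − 8) = (2)·7^i. Since 2 | h(i) by the inductive hypothesis, 2 | 8·h(i); and 2 | 2 since 2 = 2·1. Therefore 2 | h(i+1).
By the principle of mathematical induction, the result holds for all m ≥ 1.
Therefore the largest such d is 2.

d = 2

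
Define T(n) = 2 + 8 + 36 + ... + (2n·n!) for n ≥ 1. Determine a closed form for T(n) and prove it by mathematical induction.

T(n) = (2n + 2)n! - 2

We claim T(n) = (2n + 2)n! - 2 for all n ≥ 1.
Base case (n = 1): T(1) = 2, and the closed form gives 2. They agree.
For the inductive step, assume it holds for an arbitrary j ≥ 1, so T(j) = (2j + 2)j! - 2.
Then T(j+1) = T(j) + (2(j + 1)(j + 1)!) = ((2j + 2)j! - 2) + (2(j + 1)(j + 1)!).
Simplifying, T(j+1) = (2(j+1) + 2)(j+1)! - 2,
which is the closed form with n = j+1.
Hence, by induction on n, the claim holds for every n ≥ 1.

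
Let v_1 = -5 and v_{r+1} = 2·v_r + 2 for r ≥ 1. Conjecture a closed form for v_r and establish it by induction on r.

Computing the first terms: v_1 = -5, v_2 = -8, v_3 = -14. This suggests v_r = -3·2^(r - 1) - 2.
Base step (r = 1): the formula gives -5 = -5 = v_1.
For the inductive step, assume it holds for an arbitrary i ≥ 1, so v_i = -3·2^(i - 1) - 2.
Then v_{i+1} = 2·v_i + 2 = 2·(-3·2^(i - 1) - 2) + 2 = -3·2^i - 2 = -3·2^((i+1) - 1) - 2,
which is the claimed formula at r = i+1.
This completes the induction.

v_r = -3·2^(r - 1) - 2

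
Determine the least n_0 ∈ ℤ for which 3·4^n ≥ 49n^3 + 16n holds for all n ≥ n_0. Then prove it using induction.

n_0 = 6

At n = 5: 3072 < 6205, so the inequality fails and n_0 ≥ 6. We prove 3·4^n ≥ 49n^3 + 16n for all n ≥ 6.
Base step (n = 6): 3·4^n = 12288 and 49n^3 + 16n = 10680, so 12288 ≥ 10680.
Inductive step: suppose the statement holds for some p ≥ 6, so 3·4^p ≥ 49p^3 + 16p.
Then 3·4^(p + 1) = 4·(3·4^p) ≥ 4·(49p^3 + 16p).
Also, for p ≥ 6 we have 4·(49p^3 + 16p) ≥ 49(p+1)^3 + 16(p+1), since 4·(49p^3 + 16p) − (49(p+1)^3 + 16(p+1)) = 147p^3 - 147p^2 - 99p - 65, which is nonnegative for all p ≥ 6.
Combining, 3·4^(p + 1) ≥ 49(p+1)^3 + 16(p+1).
By the principle of mathematical induction, the result holds for all n ≥ 6.
Hence the smallest such n_0 is 6.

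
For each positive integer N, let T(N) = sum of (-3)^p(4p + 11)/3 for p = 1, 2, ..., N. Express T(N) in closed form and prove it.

T(N) = (-3)^N(N + 3) - 3

We claim T(N) = (-3)^N(N + 3) - 3 for all N ≥ 1.
When N = 1: T(1) = -15, and the closed form gives -15. They agree.
Suppose the result is true for N = p, so T(p) = (-3)^p(p + 3) - 3.
Then T(p+1) = T(p) + ((-3)^p(-4p - 15)) = ((-3)^p(p + 3) - 3) + ((-3)^p(-4p - 15)).
Simplifying, T(p+1) = -3(-3)^p·p - 12(-3)^p - 3 = (-3)^(p+1)((p+1) + 3) - 3,
which is the closed form with N = p+1.
This completes the induction.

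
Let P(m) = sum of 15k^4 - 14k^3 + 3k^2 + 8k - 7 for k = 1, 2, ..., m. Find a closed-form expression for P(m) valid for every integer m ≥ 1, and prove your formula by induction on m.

P(m) = m(3m^4 + 4m^3 - m^2 + 2m - 3)

We claim P(m) = m(3m^4 + 4m^3 - m^2 + 2m - 3) for all m ≥ 1.
Base step (m = 1): P(1) = 5, and the closed form gives 5. They agree.
Inductive step: assume the claim holds for m = k, so P(k) = k(3k^4 + 4k^3 - k^2 + 2k - 3).
Then P(k+1) = P(k) + (15k^4 + 46k^3 + 51k^2 + 32k + 5) = (k(3k^4 + 4k^3 - k^2 + 2k - 3)) + (15k^4 + 46k^3 + 51k^2 + 32k + 5).
Simplifying, P(k+1) = (k + 1)(3k^4 + 16k^3 + 29k^2 + 24k + 5) = (k+1)(3(k+1)^4 + 4(k+1)^3 - (k+1)^2 + 2(k+1) - 3),
which is the closed form with m = k+1.
By the principle of mathematical induction, the result holds for all m ≥ 1.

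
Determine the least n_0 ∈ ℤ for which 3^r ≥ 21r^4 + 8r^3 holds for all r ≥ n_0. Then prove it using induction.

At r = 11: 177147 < 318109, so the inequality fails and n_0 ≥ 12. We prove 3^r ≥ 21r^4 + 8r^3 for all r ≥ 12.
When r = 12: 3^r = 531441 and 21r^4 + 8r^3 = 449280, so 531441 ≥ 449280.
For the inductive step, assume it holds for an arbitrary k ≥ 12, so 3^k ≥ 21k^4 + 8k^3.
Then 3^(k + 1) = 3·(3^k) ≥ 3·(21k^4 + 8k^3).
Also, for k ≥ 12 we have 3·(21k^4 + 8k^3) ≥ 21(k+1)^4 + 8(k+1)^3, since 3·(21k^4 + 8k^3) − (21(k+1)^4 + 8(k+1)^3) = 42k^4 - 68k^3 - 150k^2 - 108k - 29, which is nonnegative for all k ≥ 12.
Combining, 3^(k + 1) ≥ 21(k+1)^4 + 8(k+1)^3.
Hence, by induction on r, the claim holds for every r ≥ 12.
Hence the smallest such n_0 is 12.

n_0 = 12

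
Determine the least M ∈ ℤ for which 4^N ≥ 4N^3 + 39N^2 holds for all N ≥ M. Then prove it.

M = 6

At N = 5: 1024 < 1475, so the inequality fails and M ≥ 6. We prove 4^N ≥ 4N^3 + 39N^2 for all N ≥ 6.
For the base case N = 6: 4^N = 4096 and 4N^3 + 39N^2 = 2268, so 4096 ≥ 2268.
Suppose the result is true for N = k, so 4^k ≥ 4k^3 + 39k^2.
Then 4^(k + 1) = 4·(4^k) ≥ 4·(4k^3 + 39k^2).
Also, for k ≥ 6 we have 4·(4k^3 + 39k^2) ≥ 4(k+1)^3 + 39(k+1)^2, since 4·(4k^3 + 39k^2) − (4(k+1)^3 + 39(k+1)^2) = 12k^3 + 105k^2 - 90k - 43, which is nonnegative for all k ≥ 6.
Combining, 4^(k + 1) ≥ 4(k+1)^3 + 39(k+1)^2.
By the principle of mathematical induction, the result holds for all N ≥ 6.
Hence the smallest such M is 6.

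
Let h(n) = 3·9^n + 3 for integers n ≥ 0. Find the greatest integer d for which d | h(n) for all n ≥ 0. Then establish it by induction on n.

Computing the first values: h(0) = 6 and h(1) = 30; gcd(6, 30) = 6, so d ≤ 6.
We prove 6 | 3·9^n + 3 for all n ≥ 0 by induction on n.
Base case (n = 0): h(0) = 6 = 6·(1), so 6 | h(0).
Suppose the result is true for n = k, i.e. 6 | h(k). Then
h(k+1) = 3·9^(k+1) + 3 = 9·(3·9^k + 3) - 24 = 9·h(k) - 24. The first term is divisible by 6 by the inductive hypothesis, and -24 is divisible by 6. Hence 6 | h(k+1).
Hence, by induction on n, the claim holds for every n ≥ 0.
Therefore the largest such d is 6.

d = 6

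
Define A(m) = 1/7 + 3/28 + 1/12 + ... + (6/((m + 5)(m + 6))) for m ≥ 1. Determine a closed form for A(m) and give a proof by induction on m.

A(m) = m/(m + 6)

We claim A(m) = m/(m + 6) for all m ≥ 1.
When m = 1: A(1) = 1/7, and the closed form gives 1/7. They agree.
Inductive step: assume the claim holds for m = i, so A(i) = i/(i + 6).
Then A(i+1) = A(i) + (6/((i + 6)(i + 7))) = (i/(i + 6)) + (6/((i + 6)(i + 7))).
Simplifying, A(i+1) = (i + 1)/(i + 7) = (i+1)/((i+1) + 6),
which is the closed form with m = i+1.
By induction, the statement is established for all m ≥ 1.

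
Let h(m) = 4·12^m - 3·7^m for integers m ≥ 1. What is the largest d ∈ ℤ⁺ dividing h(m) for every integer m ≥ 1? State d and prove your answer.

Computing the first values: h(1) = 27 and h(2) = 429; gcd(27, 429) = 3, so d ≤ 3.
We prove 3 | 4·12^m - 3·7^m for all m ≥ 1 by induction on m.
Base case (m = 1): h(1) = 27 = 3·(9), so 3 | h(1).
Inductive step: suppose the statement holds for some k ≥ 1, i.e. 3 | h(k). Then
h(k+1) − 12·h(k) = (4·12^(k+1) - 3·7^(k+1)) − 12·(4·12^k - 3·7^k) = (-3)·7^k·(7 − 12) = (15)·7^k. Since 3 | h(k) by the inductive hypothesis, 3 | 12·h(k); and 3 | 15 since 15 = 3·5. Therefore 3 | h(k+1).
This completes the induction.
Therefore the largest such d is 3.

d = 3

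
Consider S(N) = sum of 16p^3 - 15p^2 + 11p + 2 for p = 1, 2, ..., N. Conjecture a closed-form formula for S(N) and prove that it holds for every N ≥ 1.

S(N) = N(4N^3 + 3N^2 + 2N + 5)

We claim S(N) = N(4N^3 + 3N^2 + 2N + 5) for all N ≥ 1.
For the base case N = 1: S(1) = 14, and the closed form gives 14. They agree.
For the inductive step, assume it holds for an arbitrary p ≥ 1, so S(p) = p(4p^3 + 3p^2 + 2p + 5).
Then S(p+1) = S(p) + (16p^3 + 33p^2 + 29p + 14) = (p(4p^3 + 3p^2 + 2p + 5)) + (16p^3 + 33p^2 + 29p + 14).
Simplifying, S(p+1) = (p + 1)(4p^3 + 15p^2 + 20p + 14) = (p+1)(4(p+1)^3 + 3(p+1)^2 + 2(p+1) + 5),
which is the closed form with N = p+1.
By the principle of mathematical induction, the result holds for all N ≥ 1.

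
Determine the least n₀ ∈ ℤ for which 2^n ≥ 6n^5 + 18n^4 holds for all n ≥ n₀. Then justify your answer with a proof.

At n = 26: 67108864 < 79513824, so the inequality fails and n₀ ≥ 27. We prove 2^n ≥ 6n^5 + 18n^4 for all n ≥ 27.
Base step (n = 27): 2^n = 134217728 and 6n^5 + 18n^4 = 95659380, so 134217728 ≥ 95659380.
Suppose the result is true for n = m, so 2^m ≥ 6m^5 + 18m^4.
Then 2^(m + 1) = 2·(2^m) ≥ 2·(6m^5 + 18m^4).
Also, for m ≥ 27 we have 2·(6m^5 + 18m^4) ≥ 6(m+1)^5 + 18(m+1)^4, since 2·(6m^5 + 18m^4) − (6(m+1)^5 + 18(m+1)^4) = 6m^5 - 12m^4 - 132m^3 - 168m^2 - 102m - 24, which is nonnegative for all m ≥ 27.
Combining, 2^(m + 1) ≥ 6(m+1)^5 + 18(m+1)^4.
Hence, by induction on n, the claim holds for every n ≥ 27.
Hence the smallest such n₀ is 27.

n₀ = 27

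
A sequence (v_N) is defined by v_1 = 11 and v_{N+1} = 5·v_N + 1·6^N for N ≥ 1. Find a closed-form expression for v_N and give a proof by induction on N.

v_N = 5^N + 6^N

Computing the first terms: v_1 = 11, v_2 = 61, v_3 = 341. This suggests v_N = 5^N + 6^N.
Base case (N = 1): the formula gives 11 = 11 = v_1.
Suppose the result is true for N = m, so v_m = 5^m + 6^m.
Then v_{m+1} = 5·v_m + 1·6^m = 5·(5^m + 6^m) + 1·6^m = 5^(m + 1) + 6^(m + 1),
which is the claimed formula at N = m+1.
Hence, by induction on N, the claim holds for every N ≥ 1.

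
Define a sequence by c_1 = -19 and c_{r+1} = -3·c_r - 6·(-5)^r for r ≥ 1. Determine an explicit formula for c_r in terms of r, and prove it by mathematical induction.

c_r = -4(-3)^(r - 1) + 3(-5)^r

Computing the first terms: c_1 = -19, c_2 = 87, c_3 = -411. This suggests c_r = -4(-3)^(r - 1) + 3(-5)^r.
Base step (r = 1): the formula gives -19 = -19 = c_1.
Suppose the result is true for r = i, so c_i = -4(-3)^(i - 1) + 3(-5)^i.
Then c_{i+1} = -3·c_i - 6·(-5)^i = -3·(-4(-3)^(i - 1) + 3(-5)^i) - 6·(-5)^i = -4(-3)^i + 3(-5)^(i + 1) = -4(-3)^((i+1) - 1) + 3(-5)^(i+1),
which is the claimed formula at r = i+1.
By induction, the statement is established for all r ≥ 1.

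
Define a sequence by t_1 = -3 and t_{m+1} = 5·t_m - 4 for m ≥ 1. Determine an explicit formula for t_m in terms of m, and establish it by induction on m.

Computing the first terms: t_1 = -3, t_2 = -19, t_3 = -99. This suggests t_m = -4·5^(m - 1) + 1.
Base step (m = 1): the formula gives -3 = -3 = t_1.
Suppose the result is true for m = i, so t_i = -4·5^(i - 1) + 1.
Then t_{i+1} = 5·t_i - 4 = 5·(-4·5^(i - 1) + 1) - 4 = -4·5^i + 1 = -4·5^((i+1) - 1) + 1,
which is the claimed formula at m = i+1.
This completes the induction.

t_m = -4·5^(m - 1) + 1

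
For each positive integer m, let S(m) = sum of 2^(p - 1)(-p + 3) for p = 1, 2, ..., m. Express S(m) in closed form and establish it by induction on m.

S(m) = 2^m(-m + 4) - 4

We claim S(m) = 2^m(-m + 4) - 4 for all m ≥ 1.
Base step (m = 1): S(1) = 2, and the closed form gives 2. They agree.
Inductive step: suppose the statement holds for some p ≥ 1, so S(p) = 2^p(-p + 4) - 4.
Then S(p+1) = S(p) + (2^p(-p + 2)) = (2^p(-p + 4) - 4) + (2^p(-p + 2)).
Simplifying, S(p+1) = -2·2^p·p + 6·2^p - 4 = 2^(p+1)(-(p+1) + 4) - 4,
which is the closed form with m = p+1.
Hence, by induction on m, the claim holds for every m ≥ 1.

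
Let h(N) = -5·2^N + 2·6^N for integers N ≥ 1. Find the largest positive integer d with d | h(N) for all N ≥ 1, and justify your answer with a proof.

d = 2

Computing the first values: h(1) = 2 and h(2) = 52; gcd(2, 52) = 2, so d ≤ 2.
We prove 2 | -5·2^N + 2·6^N for all N ≥ 1 by induction on N.
Base case (N = 1): h(1) = 2 = 2·(1), so 2 | h(1).
For the inductive step, assume it holds for an arbitrary k ≥ 1, i.e. 2 | h(k). Then
h(k+1) − 6·h(k) = (-5·2^(k+1) + 2·6^(k+1)) − 6·(-5·2^k + 2·6^k) = (-5)·2^k·(2 − 6) = (20)·2^k. Since 2 | h(k) by the inductive hypothesis, 2 | 6·h(k); and 2 | 20 since 20 = 2·10. Therefore 2 | h(k+1).
By induction, the statement is established for all N ≥ 1.
Therefore the largest such d is 2.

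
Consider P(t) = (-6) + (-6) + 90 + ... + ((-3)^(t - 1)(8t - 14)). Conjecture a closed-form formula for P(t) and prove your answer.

P(t) = (-3)^t(-2t + 3) - 3

We claim P(t) = (-3)^t(-2t + 3) - 3 for all t ≥ 1.
Base case (t = 1): P(1) = -6, and the closed form gives -6. They agree.
For the inductive step, assume it holds for an arbitrary k ≥ 1, so P(k) = (-3)^k(-2k + 3) - 3.
Then P(k+1) = P(k) + ((-3)^k(8k - 6)) = ((-3)^k(-2k + 3) - 3) + ((-3)^k(8k - 6)).
Simplifying, P(k+1) = 6(-3)^k·k - 3(-3)^k - 3 = (-3)^(k+1)(-2(k+1) + 3) - 3,
which is the closed form with t = k+1.
This completes the induction.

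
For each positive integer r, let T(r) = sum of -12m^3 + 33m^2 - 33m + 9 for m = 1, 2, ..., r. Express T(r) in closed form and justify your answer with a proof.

T(r) = -r(3r^3 - 5r^2 + 3r + 2)

We claim T(r) = -r(3r^3 - 5r^2 + 3r + 2) for all r ≥ 1.
Base case (r = 1): T(1) = -3, and the closed form gives -3. They agree.
Suppose the result is true for r = m, so T(m) = m(-3m^3 + 5m^2 - 3m - 2).
Then T(m+1) = T(m) + (-12m^3 - 3m^2 - 3m - 3) = (m(-3m^3 + 5m^2 - 3m - 2)) + (-12m^3 - 3m^2 - 3m - 3).
Simplifying, T(m+1) = -(m + 1)(3m^3 + 4m^2 + 2m + 3) = -(m+1)(3(m+1)^3 - 5(m+1)^2 + 3(m+1) + 2),
which is the closed form with r = m+1.
This completes the induction.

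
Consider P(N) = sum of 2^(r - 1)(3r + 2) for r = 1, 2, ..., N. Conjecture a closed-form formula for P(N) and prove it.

We claim P(N) = 2^N(3N - 1) + 1 for all N ≥ 1.
Base step (N = 1): P(1) = 5, and the closed form gives 5. They agree.
Inductive step: assume the claim holds for N = r, so P(r) = 2^r(3r - 1) + 1.
Then P(r+1) = P(r) + (2^r(3r + 5)) = (2^r(3r - 1) + 1) + (2^r(3r + 5)).
Simplifying, P(r+1) = 6·2^r·r + 4·2^r + 1 = 2^(r+1)(3(r+1) - 1) + 1,
which is the closed form with N = r+1.
Hence, by induction on N, the claim holds for every N ≥ 1.

P(N) = 2^N(3N - 1) + 1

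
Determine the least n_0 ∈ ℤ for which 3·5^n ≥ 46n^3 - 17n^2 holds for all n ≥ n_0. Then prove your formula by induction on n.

n_0 = 5

At n = 4: 1875 < 2672, so the inequality fails and n_0 ≥ 5. We prove 3·5^n ≥ 46n^3 - 17n^2 for all n ≥ 5.
Base case (n = 5): 3·5^n = 9375 and 46n^3 - 17n^2 = 5325, so 9375 ≥ 5325.
Suppose the result is true for n = i, so 3·5^i ≥ 46i^3 - 17i^2.
Then 3·5^(i + 1) = 5·(3·5^i) ≥ 5·(46i^3 - 17i^2).
Also, for i ≥ 5 we have 5·(46i^3 - 17i^2) ≥ 46(i+1)^3 - 17(i+1)^2, since 5·(46i^3 - 17i^2) − (46(i+1)^3 - 17(i+1)^2) = 184i^3 - 206i^2 - 104i - 29, which is nonnegative for all i ≥ 5.
Combining, 3·5^(i + 1) ≥ 46(i+1)^3 - 17(i+1)^2.
This completes the induction.
Hence the smallest such n_0 is 5.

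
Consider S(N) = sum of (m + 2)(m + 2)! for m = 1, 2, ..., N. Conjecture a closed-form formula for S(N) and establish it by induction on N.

S(N) = (N + 3)! - 6

We claim S(N) = (N + 3)! - 6 for all N ≥ 1.
Base case (N = 1): S(1) = 18, and the closed form gives 18. They agree.
Inductive step: assume the claim holds for N = m, so S(m) = (m + 3)! - 6.
Then S(m+1) = S(m) + ((m + 3)(m + 3)!) = ((m + 3)! - 6) + ((m + 3)(m + 3)!).
Simplifying, S(m+1) = ((m+1) + 3)! - 6,
which is the closed form with N = m+1.
Hence, by induction on N, the claim holds for every N ≥ 1.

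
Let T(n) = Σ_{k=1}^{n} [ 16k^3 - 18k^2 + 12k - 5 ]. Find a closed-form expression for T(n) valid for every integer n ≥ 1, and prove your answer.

We claim T(n) = n(4n^3 + 2n^2 + n - 2) for all n ≥ 1.
Base case (n = 1): T(1) = 5, and the closed form gives 5. They agree.
Suppose the result is true for n = k, so T(k) = k(4k^3 + 2k^2 + k - 2).
Then T(k+1) = T(k) + (16k^3 + 30k^2 + 24k + 5) = (k(4k^3 + 2k^2 + k - 2)) + (16k^3 + 30k^2 + 24k + 5).
Simplifying, T(k+1) = (k + 1)(4k^3 + 14k^2 + 17k + 5) = (k+1)(4(k+1)^3 + 2(k+1)^2 + (k+1) - 2),
which is the closed form with n = k+1.
Hence, by induction on n, the claim holds for every n ≥ 1.

T(n) = n(4n^3 + 2n^2 + n - 2)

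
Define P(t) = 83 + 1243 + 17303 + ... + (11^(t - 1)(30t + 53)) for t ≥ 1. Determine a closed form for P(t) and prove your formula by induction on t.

We claim P(t) = 11^t(3t + 5) - 5 for all t ≥ 1.
Base case (t = 1): P(1) = 83, and the closed form gives 83. They agree.
Suppose the result is true for t = k, so P(k) = 11^k(3k + 5) - 5.
Then P(k+1) = P(k) + (11^k(30k + 83)) = (11^k(3k + 5) - 5) + (11^k(30k + 83)).
Simplifying, P(k+1) = 33·11^k·k + 88·11^k - 5 = 11^(k+1)(3(k+1) + 5) - 5,
which is the closed form with t = k+1.
By induction, the statement is established for all t ≥ 1.

P(t) = 11^t(3t + 5) - 5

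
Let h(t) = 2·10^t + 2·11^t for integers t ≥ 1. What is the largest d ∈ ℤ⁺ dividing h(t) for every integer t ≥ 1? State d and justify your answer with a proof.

d = 2

Computing the first values: h(1) = 42 and h(2) = 442; gcd(42, 442) = 2, so d ≤ 2.
We prove 2 | 2·10^t + 2·11^t for all t ≥ 1 by induction on t.
Base step (t = 1): h(1) = 42 = 2·(21), so 2 | h(1).
Suppose the result is true for t = j, i.e. 2 | h(j). Then
h(j+1) − 11·h(j) = (2·10^(j+1) + 2·11^(j+1)) − 11·(2·10^j + 2·11^j) = (2)·10^j·(10 − 11) = (-2)·10^j. Since 2 | h(j) by the inductive hypothesis, 2 | 11·h(j); and 2 | -2 since -2 = 2·-1. Therefore 2 | h(j+1).
By the principle of mathematical induction, the result holds for all t ≥ 1.
Therefore the largest such d is 2.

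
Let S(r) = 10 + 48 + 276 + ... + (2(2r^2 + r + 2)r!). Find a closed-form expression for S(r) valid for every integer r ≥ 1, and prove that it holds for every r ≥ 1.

We claim S(r) = (4r + 2)(r + 1)! - 2 for all r ≥ 1.
Base case (r = 1): S(1) = 10, and the closed form gives 10. They agree.
Suppose the result is true for r = k, so S(k) = (4k + 2)(k + 1)! - 2.
Then S(k+1) = S(k) + (2(2k^2 + 5k + 5)(k + 1)!) = ((4k + 2)(k + 1)! - 2) + (2(2k^2 + 5k + 5)(k + 1)!).
Simplifying, S(k+1) = (4(k+1) + 2)((k+1) + 1)! - 2,
which is the closed form with r = k+1.
By the principle of mathematical induction, the result holds for all r ≥ 1.

S(r) = (4r + 2)(r + 1)! - 2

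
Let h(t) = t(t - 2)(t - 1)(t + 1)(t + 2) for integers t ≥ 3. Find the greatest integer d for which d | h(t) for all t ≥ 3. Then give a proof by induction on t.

Computing the first values: h(3) = 120 and h(4) = 720; gcd(120, 720) = 120, so d ≤ 120.
We prove 120 | t(t - 2)(t - 1)(t + 1)(t + 2) for all t ≥ 3 by induction on t.
Base case (t = 3): h(3) = 120 = 120·(1), so 120 | h(3).
Suppose the result is true for t = i, i.e. 120 | h(i). Then
h(i+1) − h(i) = (i-1)·i·(i+1)·(i+2)·(i+3) − (i-2)·(i-1)·i·(i+1)·(i+2) = (i-1)·i·(i+1)·(i+2)·[(i+3) − (i-2)] = 5·(i-1)·i·(i+1)·(i+2). The product of 4 consecutive integers is divisible by (4)! = 24, so h(i+1) − h(i) is divisible by 5·24 = 120. By the inductive hypothesis 120 | h(i), hence 120 | h(i+1).
Hence, by induction on t, the claim holds for every t ≥ 3.
Therefore the largest such d is 120.

d = 120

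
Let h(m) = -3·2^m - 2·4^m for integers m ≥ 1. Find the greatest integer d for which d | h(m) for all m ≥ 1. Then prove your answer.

d = 2

Computing the first values: h(1) = -14 and h(2) = -44; gcd(-14, -44) = 2, so d ≤ 2.
We prove 2 | -3·2^m - 2·4^m for all m ≥ 1 by induction on m.
For the base case m = 1: h(1) = -14 = 2·(-7), so 2 | h(1).
Inductive step: assume the claim holds for m = r, i.e. 2 | h(r). Then
h(r+1) − 4·h(r) = (-3·2^(r+1) - 2·4^(r+1)) − 4·(-3·2^r - 2·4^r) = (-3)·2^r·(2 − 4) = (6)·2^r. Since 2 | h(r) by the inductive hypothesis, 2 | 4·h(r); and 2 | 6 since 6 = 2·3. Therefore 2 | h(r+1).
By induction, the statement is established for all m ≥ 1.
Therefore the largest such d is 2.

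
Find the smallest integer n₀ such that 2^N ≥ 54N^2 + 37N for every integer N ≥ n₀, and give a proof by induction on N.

n₀ = 14

At N = 13: 8192 < 9607, so the inequality fails and n₀ ≥ 14. We prove 2^N ≥ 54N^2 + 37N for all N ≥ 14.
Base step (N = 14): 2^N = 16384 and 54N^2 + 37N = 11102, so 16384 ≥ 11102.
Inductive step: assume the claim holds for N = j, so 2^j ≥ 54j^2 + 37j.
Then 2^(j + 1) = 2·(2^j) ≥ 2·(54j^2 + 37j).
Also, for j ≥ 14 we have 2·(54j^2 + 37j) ≥ 54(j+1)^2 + 37(j+1), since 2·(54j^2 + 37j) − (54(j+1)^2 + 37(j+1)) = 54j^2 - 71j - 91, which is nonnegative for all j ≥ 14.
Combining, 2^(j + 1) ≥ 54(j+1)^2 + 37(j+1).
By induction, the statement is established for all N ≥ 14.
Hence the smallest such n₀ is 14.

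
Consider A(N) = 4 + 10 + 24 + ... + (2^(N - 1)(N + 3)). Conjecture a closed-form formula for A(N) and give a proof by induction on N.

We claim A(N) = 2^N(N + 2) - 2 for all N ≥ 1.
For the base case N = 1: A(1) = 4, and the closed form gives 4. They agree.
For the inductive step, assume it holds for an arbitrary m ≥ 1, so A(m) = 2^m(m + 2) - 2.
Then A(m+1) = A(m) + (2^m(m + 4)) = (2^m(m + 2) - 2) + (2^m(m + 4)).
Simplifying, A(m+1) = 2·2^m·m + 6·2^m - 2 = 2^(m+1)((m+1) + 2) - 2,
which is the closed form with N = m+1.
Hence, by induction on N, the claim holds for every N ≥ 1.

A(N) = 2^N(N + 2) - 2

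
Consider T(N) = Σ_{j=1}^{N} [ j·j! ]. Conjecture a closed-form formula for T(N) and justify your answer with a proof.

T(N) = (N + 1)! - 1

We claim T(N) = (N + 1)! - 1 for all N ≥ 1.
Base case (N = 1): T(1) = 1, and the closed form gives 1. They agree.
Inductive step: assume the claim holds for N = j, so T(j) = (j + 1)! - 1.
Then T(j+1) = T(j) + ((j + 1)(j + 1)!) = ((j + 1)! - 1) + ((j + 1)(j + 1)!).
Simplifying, T(j+1) = ((j+1) + 1)! - 1,
which is the closed form with N = j+1.
Hence, by induction on N, the claim holds for every N ≥ 1.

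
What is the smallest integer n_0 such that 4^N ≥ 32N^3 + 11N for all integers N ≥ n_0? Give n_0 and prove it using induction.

n_0 = 7

At N = 6: 4096 < 6978, so the inequality fails and n_0 ≥ 7. We prove 4^N ≥ 32N^3 + 11N for all N ≥ 7.
Base case (N = 7): 4^N = 16384 and 32N^3 + 11N = 11053, so 16384 ≥ 11053.
Inductive step: assume the claim holds for N = p, so 4^p ≥ 32p^3 + 11p.
Then 4^(p + 1) = 4·(4^p) ≥ 4·(32p^3 + 11p).
Also, for p ≥ 7 we have 4·(32p^3 + 11p) ≥ 32(p+1)^3 + 11(p+1), since 4·(32p^3 + 11p) − (32(p+1)^3 + 11(p+1)) = 96p^3 - 96p^2 - 63p - 43, which is nonnegative for all p ≥ 7.
Combining, 4^(p + 1) ≥ 32(p+1)^3 + 11(p+1).
By induction, the statement is established for all N ≥ 7.
Hence the smallest such n_0 is 7.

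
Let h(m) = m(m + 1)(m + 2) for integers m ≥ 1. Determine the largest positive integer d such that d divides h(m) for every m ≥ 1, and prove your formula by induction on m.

d = 6

Computing the first values: h(1) = 6 and h(2) = 24; gcd(6, 24) = 6, so d ≤ 6.
We prove 6 | m(m + 1)(m + 2) for all m ≥ 1 by induction on m.
Base case (m = 1): h(1) = 6 = 6·(1), so 6 | h(1).
Inductive step: suppose the statement holds for some r ≥ 1, i.e. 6 | h(r). Then
h(r+1) − h(r) = (r+1)·(r+2)·(r+3) − r·(r+1)·(r+2) = (r+1)·(r+2)·[(r+3) − r] = 3·(r+1)·(r+2). The product of 2 consecutive integers is divisible by (2)! = 2, so h(r+1) − h(r) is divisible by 3·2 = 6. By the inductive hypothesis 6 | h(r), hence 6 | h(r+1).
By the principle of mathematical induction, the result holds for all m ≥ 1.
Therefore the largest such d is 6.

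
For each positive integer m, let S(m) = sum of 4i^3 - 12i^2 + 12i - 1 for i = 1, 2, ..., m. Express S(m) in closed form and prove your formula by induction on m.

We claim S(m) = m(m^3 - 2m^2 + m + 3) for all m ≥ 1.
For the base case m = 1: S(1) = 3, and the closed form gives 3. They agree.
Suppose the result is true for m = i, so S(i) = i(i^3 - 2i^2 + i + 3).
Then S(i+1) = S(i) + (4i^3 + 3) = (i(i^3 - 2i^2 + i + 3)) + (4i^3 + 3).
Simplifying, S(i+1) = (i + 1)(i^3 + i^2 + 3) = (i+1)((i+1)^3 - 2(i+1)^2 + (i+1) + 3),
which is the closed form with m = i+1.
This completes the induction.

S(m) = m(m^3 - 2m^2 + m + 3)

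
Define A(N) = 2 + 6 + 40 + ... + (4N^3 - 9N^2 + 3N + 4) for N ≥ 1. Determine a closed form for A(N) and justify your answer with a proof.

A(N) = N(N^3 - N^2 - 2N + 4)

We claim A(N) = N(N^3 - N^2 - 2N + 4) for all N ≥ 1.
Base step (N = 1): A(1) = 2, and the closed form gives 2. They agree.
Suppose the result is true for N = k, so A(k) = k(k^3 - k^2 - 2k + 4).
Then A(k+1) = A(k) + (4k^3 + 3k^2 - 3k + 2) = (k(k^3 - k^2 - 2k + 4)) + (4k^3 + 3k^2 - 3k + 2).
Simplifying, A(k+1) = (k + 1)(k^3 + 2k^2 - k + 2) = (k+1)((k+1)^3 - (k+1)^2 - 2(k+1) + 4),
which is the closed form with N = k+1.
By the principle of mathematical induction, the result holds for all N ≥ 1.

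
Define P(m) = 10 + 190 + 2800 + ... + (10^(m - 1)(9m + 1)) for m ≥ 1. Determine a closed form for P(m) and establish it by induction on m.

We claim P(m) = 10^m·m for all m ≥ 1.
For the base case m = 1: P(1) = 10, and the closed form gives 10. They agree.
Inductive step: assume the claim holds for m = j, so P(j) = 10^j·j.
Then P(j+1) = P(j) + (10^j(9j + 10)) = (10^j·j) + (10^j(9j + 10)).
Simplifying, P(j+1) = 10^(j + 1)(j + 1) = 10^(j+1)·(j+1),
which is the closed form with m = j+1.
By the principle of mathematical induction, the result holds for all m ≥ 1.

P(m) = 10^m·m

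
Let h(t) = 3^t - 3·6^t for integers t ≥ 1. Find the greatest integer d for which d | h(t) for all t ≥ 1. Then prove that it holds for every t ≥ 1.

Computing the first values: h(1) = -15 and h(2) = -99; gcd(-15, -99) = 3, so d ≤ 3.
We prove 3 | 3^t - 3·6^t for all t ≥ 1 by induction on t.
For the base case t = 1: h(1) = -15 = 3·(-5), so 3 | h(1).
Inductive step: assume the claim holds for t = m, i.e. 3 | h(m). Then
h(m+1) − 6·h(m) = (3^(m+1) - 3·6^(m+1)) − 6·(3^m - 3·6^m) = (1)·3^m·(3 − 6) = (-3)·3^m. Since 3 | h(m) by the inductive hypothesis, 3 | 6·h(m); and 3 | -3 since -3 = 3·-1. Therefore 3 | h(m+1).
By the principle of mathematical induction, the result holds for all t ≥ 1.
Therefore the largest such d is 3.

d = 3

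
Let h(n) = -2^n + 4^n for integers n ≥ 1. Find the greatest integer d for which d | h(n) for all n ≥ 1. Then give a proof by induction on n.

Computing the first values: h(1) = 2 and h(2) = 12; gcd(2, 12) = 2, so d ≤ 2.
We prove 2 | -2^n + 4^n for all n ≥ 1 by induction on n.
When n = 1: h(1) = 2 = 2·(1), so 2 | h(1).
Inductive step: suppose the statement holds for some i ≥ 1, i.e. 2 | h(i). Then
4^{i+1} − 2^{i+1} = 4·4^i − 2·2^i = 4·(4^i − 2^i) + (2)·2^i. The first term is divisible by 2 by the inductive hypothesis, and the second term (2)·2^i is divisible by 2 since 2 | 2. Hence 2 | h(i+1).
By the principle of mathematical induction, the result holds for all n ≥ 1.
Therefore the largest such d is 2.

d = 2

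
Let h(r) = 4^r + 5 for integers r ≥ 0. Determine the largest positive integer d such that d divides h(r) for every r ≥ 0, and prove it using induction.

Computing the first values: h(0) = 6 and h(1) = 9; gcd(6, 9) = 3, so d ≤ 3.
We prove 3 | 4^r + 5 for all r ≥ 0 by induction on r.
When r = 0: h(0) = 6 = 3·(2), so 3 | h(0).
Inductive step: assume the claim holds for r = p, i.e. 3 | h(p). Then
h(p+1) = 4^(p+1) + 5 = 4·(4^p + 5) - 15 = 4·h(p) - 15. The first term is divisible by 3 by the inductive hypothesis, and -15 is divisible by 3. Hence 3 | h(p+1).
This completes the induction.
Therefore the largest such d is 3.

d = 3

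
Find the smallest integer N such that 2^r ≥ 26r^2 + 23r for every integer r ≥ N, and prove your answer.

At r = 11: 2048 < 3399, so the inequality fails and N ≥ 12. We prove 2^r ≥ 26r^2 + 23r for all r ≥ 12.
Base step (r = 12): 2^r = 4096 and 26r^2 + 23r = 4020, so 4096 ≥ 4020.
Inductive step: suppose the statement holds for some k ≥ 12, so 2^k ≥ 26k^2 + 23k.
Then 2^(k + 1) = 2·(2^k) ≥ 2·(26k^2 + 23k).
Also, for k ≥ 12 we have 2·(26k^2 + 23k) ≥ 26(k+1)^2 + 23(k+1), since 2·(26k^2 + 23k) − (26(k+1)^2 + 23(k+1)) = 26k^2 - 29k - 49, which is nonnegative for all k ≥ 12.
Combining, 2^(k + 1) ≥ 26(k+1)^2 + 23(k+1).
Hence, by induction on r, the claim holds for every r ≥ 12.
Hence the smallest such N is 12.

N = 12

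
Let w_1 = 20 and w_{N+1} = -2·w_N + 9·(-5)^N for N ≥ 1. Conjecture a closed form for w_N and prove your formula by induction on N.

w_N = 5(-2)^(N - 1) - 3(-5)^N

Computing the first terms: w_1 = 20, w_2 = -85, w_3 = 395. This suggests w_N = 5(-2)^(N - 1) - 3(-5)^N.
When N = 1: the formula gives 20 = 20 = w_1.
For the inductive step, assume it holds for an arbitrary k ≥ 1, so w_k = 5(-2)^(k - 1) - 3(-5)^k.
Then w_{k+1} = -2·w_k + 9·(-5)^k = -2·(5(-2)^(k - 1) - 3(-5)^k) + 9·(-5)^k = 5(-2)^k - 3(-5)^(k + 1) = 5(-2)^((k+1) - 1) - 3(-5)^(k+1),
which is the claimed formula at N = k+1.
By induction, the statement is established for all N ≥ 1.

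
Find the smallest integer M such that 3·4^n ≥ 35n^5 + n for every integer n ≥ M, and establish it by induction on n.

At n = 10: 3145728 < 3500010, so the inequality fails and M ≥ 11. We prove 3·4^n ≥ 35n^5 + n for all n ≥ 11.
Base step (n = 11): 3·4^n = 12582912 and 35n^5 + n = 5636796, so 12582912 ≥ 5636796.
Inductive step: assume the claim holds for n = r, so 3·4^r ≥ 35r^5 + r.
Then 3·4^(r + 1) = 4·(3·4^r) ≥ 4·(35r^5 + r).
Also, for r ≥ 11 we have 4·(35r^5 + r) ≥ 35(r+1)^5 + (r+1), since 4·(35r^5 + r) − (35(r+1)^5 + (r+1)) = 105r^5 - 175r^4 - 350r^3 - 350r^2 - 172r - 36, which is nonnegative for all r ≥ 11.
Combining, 3·4^(r + 1) ≥ 35(r+1)^5 + (r+1).
By induction, the statement is established for all n ≥ 11.
Hence the smallest such M is 11.

M = 11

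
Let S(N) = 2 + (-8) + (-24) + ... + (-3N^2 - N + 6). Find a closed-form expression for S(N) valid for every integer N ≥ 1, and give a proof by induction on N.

We claim S(N) = -N(N^2 + 2N - 5) for all N ≥ 1.
When N = 1: S(1) = 2, and the closed form gives 2. They agree.
Suppose the result is true for N = i, so S(i) = i(-i^2 - 2i + 5).
Then S(i+1) = S(i) + (-i - 3(i + 1)^2 + 5) = (i(-i^2 - 2i + 5)) + (-i - 3(i + 1)^2 + 5).
Simplifying, S(i+1) = -(i + 1)(i^2 + 4i - 2) = -(i+1)((i+1)^2 + 2(i+1) - 5),
which is the closed form with N = i+1.
By induction, the statement is established for all N ≥ 1.

S(N) = -N(N^2 + 2N - 5)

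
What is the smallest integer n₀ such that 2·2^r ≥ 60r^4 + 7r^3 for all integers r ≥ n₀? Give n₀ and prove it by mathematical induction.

n₀ = 24

At r = 23: 16777216 < 16875629, so the inequality fails and n₀ ≥ 24. We prove 2·2^r ≥ 60r^4 + 7r^3 for all r ≥ 24.
Base step (r = 24): 2·2^r = 33554432 and 60r^4 + 7r^3 = 20003328, so 33554432 ≥ 20003328.
Inductive step: suppose the statement holds for some j ≥ 24, so 2·2^j ≥ 60j^4 + 7j^3.
Then 2·2^(j + 1) = 2·(2·2^j) ≥ 2·(60j^4 + 7j^3).
Also, for j ≥ 24 we have 2·(60j^4 + 7j^3) ≥ 60(j+1)^4 + 7(j+1)^3, since 2·(60j^4 + 7j^3) − (60(j+1)^4 + 7(j+1)^3) = 60j^4 - 233j^3 - 381j^2 - 261j - 67, which is nonnegative for all j ≥ 24.
Combining, 2·2^(j + 1) ≥ 60(j+1)^4 + 7(j+1)^3.
This completes the induction.
Hence the smallest such n₀ is 24.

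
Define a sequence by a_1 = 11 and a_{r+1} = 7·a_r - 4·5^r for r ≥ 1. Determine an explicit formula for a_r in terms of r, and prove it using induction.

Computing the first terms: a_1 = 11, a_2 = 57, a_3 = 299. This suggests a_r = 2·5^r + 7^(r - 1).
Base step (r = 1): the formula gives 11 = 11 = a_1.
Inductive step: assume the claim holds for r = j, so a_j = 2·5^j + 7^(j - 1).
Then a_{j+1} = 7·a_j - 4·5^j = 7·(2·5^j + 7^(j - 1)) - 4·5^j = 2·5^(j + 1) + 7^j = 2·5^(j+1) + 7^((j+1) - 1),
which is the claimed formula at r = j+1.
This completes the induction.

a_r = 2·5^r + 7^(r - 1)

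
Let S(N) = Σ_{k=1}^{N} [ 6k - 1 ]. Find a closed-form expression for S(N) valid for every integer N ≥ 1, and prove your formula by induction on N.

We claim S(N) = N(3N + 2) for all N ≥ 1.
When N = 1: S(1) = 5, and the closed form gives 5. They agree.
Inductive step: suppose the statement holds for some k ≥ 1, so S(k) = k(3k + 2).
Then S(k+1) = S(k) + (6k + 5) = (k(3k + 2)) + (6k + 5).
Simplifying, S(k+1) = (k + 1)(3k + 5) = (k+1)(3(k+1) + 2),
which is the closed form with N = k+1.
This completes the induction.

S(N) = N(3N + 2)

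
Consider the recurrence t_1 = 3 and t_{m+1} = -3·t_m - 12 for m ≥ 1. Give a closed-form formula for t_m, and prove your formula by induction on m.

Computing the first terms: t_1 = 3, t_2 = -21, t_3 = 51. This suggests t_m = -2(-3)^m - 3.
For the base case m = 1: the formula gives 3 = 3 = t_1.
Inductive step: assume the claim holds for m = i, so t_i = -2(-3)^i - 3.
Then t_{i+1} = -3·t_i - 12 = -3·(-2(-3)^i - 3) - 12 = -2(-3)^(i + 1) - 3,
which is the claimed formula at m = i+1.
Hence, by induction on m, the claim holds for every m ≥ 1.

t_m = -2(-3)^m - 3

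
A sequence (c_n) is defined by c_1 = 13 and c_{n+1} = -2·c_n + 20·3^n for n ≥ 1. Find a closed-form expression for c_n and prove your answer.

c_n = (-2)^(n - 1) + 4·3^n

Computing the first terms: c_1 = 13, c_2 = 34, c_3 = 112. This suggests c_n = (-2)^(n - 1) + 4·3^n.
Base case (n = 1): the formula gives 13 = 13 = c_1.
Inductive step: assume the claim holds for n = j, so c_j = (-2)^(j - 1) + 4·3^j.
Then c_{j+1} = -2·c_j + 20·3^j = -2·((-2)^(j - 1) + 4·3^j) + 20·3^j = (-2)^j + 4·3^(j + 1) = (-2)^((j+1) - 1) + 4·3^(j+1),
which is the claimed formula at n = j+1.
This completes the induction.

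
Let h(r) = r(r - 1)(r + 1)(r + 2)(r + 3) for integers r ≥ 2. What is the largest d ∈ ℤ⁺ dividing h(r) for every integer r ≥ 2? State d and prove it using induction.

Computing the first values: h(2) = 120 and h(3) = 720; gcd(120, 720) = 120, so d ≤ 120.
We prove 120 | r(r - 1)(r + 1)(r + 2)(r + 3) for all r ≥ 2 by induction on r.
When r = 2: h(2) = 120 = 120·(1), so 120 | h(2).
Inductive step: suppose the statement holds for some k ≥ 2, i.e. 120 | h(k). Then
h(k+1) − h(k) = k·(k+1)·(k+2)·(k+3)·(k+4) − (k-1)·k·(k+1)·(k+2)·(k+3) = k·(k+1)·(k+2)·(k+3)·[(k+4) − (k-1)] = 5·k·(k+1)·(k+2)·(k+3). The product of 4 consecutive integers is divisible by (4)! = 24, so h(k+1) − h(k) is divisible by 5·24 = 120. By the inductive hypothesis 120 | h(k), hence 120 | h(k+1).
Hence, by induction on r, the claim holds for every r ≥ 2.
Therefore the largest such d is 120.

d = 120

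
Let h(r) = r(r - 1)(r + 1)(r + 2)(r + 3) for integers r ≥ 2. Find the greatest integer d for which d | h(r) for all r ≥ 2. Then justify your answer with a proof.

d = 120

Computing the first values: h(2) = 120 and h(3) = 720; gcd(120, 720) = 120, so d ≤ 120.
We prove 120 | r(r - 1)(r + 1)(r + 2)(r + 3) for all r ≥ 2 by induction on r.
When r = 2: h(2) = 120 = 120·(1), so 120 | h(2).
Suppose the result is true for r = i, i.e. 120 | h(i). Then
h(i+1) − h(i) = i·(i+1)·(i+2)·(i+3)·(i+4) − (i-1)·i·(i+1)·(i+2)·(i+3) = i·(i+1)·(i+2)·(i+3)·[(i+4) − (i-1)] = 5·i·(i+1)·(i+2)·(i+3). The product of 4 consecutive integers is divisible by (4)! = 24, so h(i+1) − h(i) is divisible by 5·24 = 120. By the inductive hypothesis 120 | h(i), hence 120 | h(i+1).
Hence, by induction on r, the claim holds for every r ≥ 2.
Therefore the largest such d is 120.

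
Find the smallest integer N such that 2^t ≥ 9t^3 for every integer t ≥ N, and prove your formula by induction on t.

N = 15

At t = 14: 16384 < 24696, so the inequality fails and N ≥ 15. We prove 2^t ≥ 9t^3 for all t ≥ 15.
When t = 15: 2^t = 32768 and 9t^3 = 30375, so 32768 ≥ 30375.
Inductive step: suppose the statement holds for some r ≥ 15, so 2^r ≥ 9r^3.
Then 2^(r + 1) = 2·(2^r) ≥ 2·(9r^3).
Also, for r ≥ 15 we have 2·(9r^3) ≥ 9(r+1)^3, since 2 ≥ (1 + 1/r)^3 for all r ≥ 15.
Combining, 2^(r + 1) ≥ 9(r+1)^3.
This completes the induction.
Hence the smallest such N is 15.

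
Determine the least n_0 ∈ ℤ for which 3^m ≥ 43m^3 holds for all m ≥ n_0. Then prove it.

n_0 = 10

At m = 9: 19683 < 31347, so the inequality fails and n_0 ≥ 10. We prove 3^m ≥ 43m^3 for all m ≥ 10.
When m = 10: 3^m = 59049 and 43m^3 = 43000, so 59049 ≥ 43000.
Suppose the result is true for m = j, so 3^j ≥ 43j^3.
Then 3^(j + 1) = 3·(3^j) ≥ 3·(43j^3).
Also, for j ≥ 10 we have 3·(43j^3) ≥ 43(j+1)^3, since 3 ≥ (1 + 1/j)^3 for all j ≥ 10.
Combining, 3^(j + 1) ≥ 43(j+1)^3.
By the principle of mathematical induction, the result holds for all m ≥ 10.
Hence the smallest such n_0 is 10.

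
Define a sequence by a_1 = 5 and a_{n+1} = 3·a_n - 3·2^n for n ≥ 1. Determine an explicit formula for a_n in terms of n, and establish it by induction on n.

a_n = 3·2^n - 3^(n - 1)

Computing the first terms: a_1 = 5, a_2 = 9, a_3 = 15. This suggests a_n = 3·2^n - 3^(n - 1).
Base step (n = 1): the formula gives 5 = 5 = a_1.
Inductive step: suppose the statement holds for some r ≥ 1, so a_r = 3·2^r - 3^(r - 1).
Then a_{r+1} = 3·a_r - 3·2^r = 3·(3·2^r - 3^(r - 1)) - 3·2^r = 3·2^(r + 1) - 3^r = 3·2^(r+1) - 3^((r+1) - 1),
which is the claimed formula at n = r+1.
By the principle of mathematical induction, the result holds for all n ≥ 1.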